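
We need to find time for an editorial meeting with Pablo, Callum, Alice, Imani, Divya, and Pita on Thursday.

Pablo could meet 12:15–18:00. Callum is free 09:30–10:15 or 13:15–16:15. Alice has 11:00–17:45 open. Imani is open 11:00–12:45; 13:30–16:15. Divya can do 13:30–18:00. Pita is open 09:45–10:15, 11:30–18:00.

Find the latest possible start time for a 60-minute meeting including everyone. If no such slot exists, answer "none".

15:15

Pablo ∩ Callum: 13:15-16:15.
Pablo ∩ Callum ∩ Alice: 13:15-16:15.
Pablo ∩ Callum ∩ Alice ∩ Imani: 13:30-16:15.
Pablo ∩ Callum ∩ Alice ∩ Imani ∩ Divya: 13:30-16:15.
Pablo ∩ Callum ∩ Alice ∩ Imani ∩ Divya ∩ Pita: 13:30-16:15.
The last common window of at least 60 minutes is 13:30-16:15; a 60-minute meeting can start as late as 15:15 and still end by 16:15.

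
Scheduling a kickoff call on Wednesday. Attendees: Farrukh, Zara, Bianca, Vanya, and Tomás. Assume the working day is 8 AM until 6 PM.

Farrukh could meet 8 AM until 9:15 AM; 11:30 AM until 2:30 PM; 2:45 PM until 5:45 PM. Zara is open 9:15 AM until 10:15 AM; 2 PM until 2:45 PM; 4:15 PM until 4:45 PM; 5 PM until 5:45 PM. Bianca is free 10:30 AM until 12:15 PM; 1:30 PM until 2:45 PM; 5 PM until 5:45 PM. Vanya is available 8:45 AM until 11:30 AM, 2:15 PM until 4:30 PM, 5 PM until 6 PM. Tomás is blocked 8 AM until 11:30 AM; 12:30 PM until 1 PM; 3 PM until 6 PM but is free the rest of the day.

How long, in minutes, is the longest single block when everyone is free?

15

Farrukh free: 08:00-09:15, 11:30-14:30, 14:45-17:45.
Zara free: 09:15-10:15, 14:00-14:45, 16:15-16:45, 17:00-17:45.
Bianca free: 10:30-12:15, 13:30-14:45, 17:00-17:45.
Vanya free: 08:45-11:30, 14:15-16:30, 17:00-18:00.
Tomás free: 11:30-12:30, 13:00-15:00 (invert busy blocks within the working day).
Farrukh ∩ Zara: 14:00-14:30, 16:15-16:45, 17:00-17:45.
Farrukh ∩ Zara ∩ Bianca: 14:00-14:30, 17:00-17:45.
Farrukh ∩ Zara ∩ Bianca ∩ Vanya: 14:15-14:30, 17:00-17:45.
Farrukh ∩ Zara ∩ Bianca ∩ Vanya ∩ Tomás: 14:15-14:30.
The longest is 14:15-14:30 at 15 minutes.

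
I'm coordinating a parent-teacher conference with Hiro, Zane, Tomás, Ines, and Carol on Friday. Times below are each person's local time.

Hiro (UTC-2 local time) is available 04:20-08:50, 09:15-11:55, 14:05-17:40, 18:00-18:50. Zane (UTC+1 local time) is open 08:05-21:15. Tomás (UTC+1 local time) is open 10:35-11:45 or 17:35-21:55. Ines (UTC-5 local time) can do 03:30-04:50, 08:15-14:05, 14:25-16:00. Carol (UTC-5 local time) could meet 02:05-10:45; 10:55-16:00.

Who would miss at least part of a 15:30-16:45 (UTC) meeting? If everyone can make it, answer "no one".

Hiro in UTC: 06:20-10:50, 11:15-13:55, 16:05-19:40, 20:00-20:50 (add 2h to convert from UTC-2).
Zane in UTC: 07:05-20:15 (subtract 1h to convert from UTC+1).
Tomás in UTC: 09:35-10:45, 16:35-20:55 (subtract 1h to convert from UTC+1).
Ines in UTC: 08:30-09:50, 13:15-19:05, 19:25-21:00 (add 5h to convert from UTC-5).
Carol in UTC: 07:05-15:45, 15:55-21:00 (add 5h to convert from UTC-5).
Hiro: not fully free for 15:30-16:45. Zane: free for 15:30-16:45. Tomás: not fully free for 15:30-16:45. Ines: free for 15:30-16:45. Carol: not fully free for 15:30-16:45.

Carol, Hiro, Tomás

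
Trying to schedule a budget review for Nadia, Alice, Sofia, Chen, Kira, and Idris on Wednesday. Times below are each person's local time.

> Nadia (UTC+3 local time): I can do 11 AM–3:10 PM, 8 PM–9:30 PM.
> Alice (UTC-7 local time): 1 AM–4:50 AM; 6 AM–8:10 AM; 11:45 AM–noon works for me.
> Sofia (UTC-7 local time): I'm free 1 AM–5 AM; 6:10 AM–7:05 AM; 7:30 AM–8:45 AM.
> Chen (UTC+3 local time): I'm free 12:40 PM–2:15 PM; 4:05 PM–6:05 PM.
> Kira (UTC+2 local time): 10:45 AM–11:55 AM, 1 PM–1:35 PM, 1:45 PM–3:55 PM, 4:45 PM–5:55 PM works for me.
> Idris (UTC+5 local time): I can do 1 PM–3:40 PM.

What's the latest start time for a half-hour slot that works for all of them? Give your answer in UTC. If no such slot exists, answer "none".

none

Nadia in UTC: 08:00-12:10, 17:00-18:30 (subtract 3h to convert from UTC+3).
Alice in UTC: 08:00-11:50, 13:00-15:10, 18:45-19:00 (add 7h to convert from UTC-7).
Sofia in UTC: 08:00-12:00, 13:10-14:05, 14:30-15:45 (add 7h to convert from UTC-7).
Chen in UTC: 09:40-11:15, 13:05-15:05 (subtract 3h to convert from UTC+3).
Kira in UTC: 08:45-09:55, 11:00-11:35, 11:45-13:55, 14:45-15:55 (subtract 2h to convert from UTC+2).
Idris in UTC: 08:00-10:40 (subtract 5h to convert from UTC+5).
Nadia ∩ Alice: 08:00-11:50.
Nadia ∩ Alice ∩ Sofia: 08:00-11:50.
Nadia ∩ Alice ∩ Sofia ∩ Chen: 09:40-11:15.
Nadia ∩ Alice ∩ Sofia ∩ Chen ∩ Kira: 09:40-09:55, 11:00-11:15.
Nadia ∩ Alice ∩ Sofia ∩ Chen ∩ Kira ∩ Idris: 09:40-09:55.
So the common availability across everyone is 09:40-09:55.
No common window is at least 30 minutes long.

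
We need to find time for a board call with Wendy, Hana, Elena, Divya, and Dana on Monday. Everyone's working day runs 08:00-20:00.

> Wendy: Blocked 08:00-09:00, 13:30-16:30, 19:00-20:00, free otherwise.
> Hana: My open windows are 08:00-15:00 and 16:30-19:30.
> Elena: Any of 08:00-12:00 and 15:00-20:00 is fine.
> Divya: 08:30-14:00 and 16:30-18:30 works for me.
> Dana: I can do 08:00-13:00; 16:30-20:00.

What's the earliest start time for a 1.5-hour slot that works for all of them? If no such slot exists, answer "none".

09:00

Wendy free: 09:00-13:30, 16:30-19:00 (invert busy blocks within the working day).
Hana free: 08:00-15:00, 16:30-19:30.
Elena free: 08:00-12:00, 15:00-20:00.
Divya free: 08:30-14:00, 16:30-18:30.
Dana free: 08:00-13:00, 16:30-20:00.
Wendy ∩ Hana: 09:00-13:30, 16:30-19:00.
Wendy ∩ Hana ∩ Elena: 09:00-12:00, 16:30-19:00.
Wendy ∩ Hana ∩ Elena ∩ Divya: 09:00-12:00, 16:30-18:30.
Wendy ∩ Hana ∩ Elena ∩ Divya ∩ Dana: 09:00-12:00, 16:30-18:30.
So the common availability across everyone is 09:00-12:00, 16:30-18:30.
The first common window of at least 90 minutes is 09:00-12:00, so the earliest start is 09:00.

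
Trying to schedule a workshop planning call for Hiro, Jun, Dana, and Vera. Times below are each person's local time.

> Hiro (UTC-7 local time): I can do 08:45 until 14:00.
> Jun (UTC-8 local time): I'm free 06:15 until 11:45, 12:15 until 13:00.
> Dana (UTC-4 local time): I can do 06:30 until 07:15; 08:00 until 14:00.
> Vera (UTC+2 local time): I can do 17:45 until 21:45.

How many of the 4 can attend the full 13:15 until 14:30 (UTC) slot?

Hiro in UTC: 15:45-21:00 (add 7h to convert from UTC-7).
Jun in UTC: 14:15-19:45, 20:15-21:00 (add 8h to convert from UTC-8).
Dana in UTC: 10:30-11:15, 12:00-18:00 (add 4h to convert from UTC-4).
Vera in UTC: 15:45-19:45 (subtract 2h to convert from UTC+2).
Dana can make the full 13:15-14:30 slot — that's 1.

1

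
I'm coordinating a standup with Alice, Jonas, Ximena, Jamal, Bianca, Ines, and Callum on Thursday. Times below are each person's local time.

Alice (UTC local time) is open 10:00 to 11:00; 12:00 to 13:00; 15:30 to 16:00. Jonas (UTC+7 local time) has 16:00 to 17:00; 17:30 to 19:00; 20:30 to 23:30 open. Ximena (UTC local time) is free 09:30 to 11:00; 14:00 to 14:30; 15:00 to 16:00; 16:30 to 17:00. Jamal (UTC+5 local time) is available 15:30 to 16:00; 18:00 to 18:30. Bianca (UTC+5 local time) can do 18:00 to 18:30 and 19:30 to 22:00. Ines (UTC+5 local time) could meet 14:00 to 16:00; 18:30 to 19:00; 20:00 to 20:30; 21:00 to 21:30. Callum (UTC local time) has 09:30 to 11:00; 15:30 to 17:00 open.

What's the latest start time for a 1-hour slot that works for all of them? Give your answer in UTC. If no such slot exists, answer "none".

Alice in UTC: 10:00-11:00, 12:00-13:00, 15:30-16:00.
Jonas in UTC: 09:00-10:00, 10:30-12:00, 13:30-16:30 (subtract 7h to convert from UTC+7).
Ximena in UTC: 09:30-11:00, 14:00-14:30, 15:00-16:00, 16:30-17:00.
Jamal in UTC: 10:30-11:00, 13:00-13:30 (subtract 5h to convert from UTC+5).
Bianca in UTC: 13:00-13:30, 14:30-17:00 (subtract 5h to convert from UTC+5).
Ines in UTC: 09:00-11:00, 13:30-14:00, 15:00-15:30, 16:00-16:30 (subtract 5h to convert from UTC+5).
Callum in UTC: 09:30-11:00, 15:30-17:00.
Alice ∩ Jonas: 10:30-11:00, 15:30-16:00.
Alice ∩ Jonas ∩ Ximena: 10:30-11:00, 15:30-16:00.
Alice ∩ Jonas ∩ Ximena ∩ Jamal: 10:30-11:00.
Alice ∩ Jonas ∩ Ximena ∩ Jamal ∩ Bianca: ∅.
Alice ∩ Jonas ∩ Ximena ∩ Jamal ∩ Bianca ∩ Ines: ∅.
Alice ∩ Jonas ∩ Ximena ∩ Jamal ∩ Bianca ∩ Ines ∩ Callum: ∅.
There is no time when everyone is free.
No common window is at least 60 minutes long.

none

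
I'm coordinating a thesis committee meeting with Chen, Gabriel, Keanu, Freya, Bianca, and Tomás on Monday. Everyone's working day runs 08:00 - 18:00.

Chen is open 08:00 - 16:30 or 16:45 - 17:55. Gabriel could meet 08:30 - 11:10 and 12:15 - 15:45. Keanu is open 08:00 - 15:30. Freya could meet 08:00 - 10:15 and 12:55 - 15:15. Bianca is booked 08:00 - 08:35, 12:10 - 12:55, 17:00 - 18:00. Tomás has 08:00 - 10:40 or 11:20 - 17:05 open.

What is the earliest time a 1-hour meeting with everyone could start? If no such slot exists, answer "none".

Chen free: 08:00-16:30, 16:45-17:55.
Gabriel free: 08:30-11:10, 12:15-15:45.
Keanu free: 08:00-15:30.
Freya free: 08:00-10:15, 12:55-15:15.
Bianca free: 08:35-12:10, 12:55-17:00 (invert busy blocks within the working day).
Tomás free: 08:00-10:40, 11:20-17:05.
Chen ∩ Gabriel: 08:30-11:10, 12:15-15:45.
Chen ∩ Gabriel ∩ Keanu: 08:30-11:10, 12:15-15:30.
Chen ∩ Gabriel ∩ Keanu ∩ Freya: 08:30-10:15, 12:55-15:15.
Chen ∩ Gabriel ∩ Keanu ∩ Freya ∩ Bianca: 08:35-10:15, 12:55-15:15.
Chen ∩ Gabriel ∩ Keanu ∩ Freya ∩ Bianca ∩ Tomás: 08:35-10:15, 12:55-15:15.
The first common window of at least 60 minutes is 08:35-10:15, so the earliest start is 08:35.

08:35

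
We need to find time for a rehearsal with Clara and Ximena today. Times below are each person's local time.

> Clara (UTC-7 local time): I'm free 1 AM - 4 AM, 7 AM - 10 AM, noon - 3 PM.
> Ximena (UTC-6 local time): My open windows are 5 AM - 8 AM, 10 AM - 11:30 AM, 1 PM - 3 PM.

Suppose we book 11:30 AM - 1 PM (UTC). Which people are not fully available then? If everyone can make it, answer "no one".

Clara in UTC: 08:00-11:00, 14:00-17:00, 19:00-22:00 (add 7h to convert from UTC-7).
Ximena in UTC: 11:00-14:00, 16:00-17:30, 19:00-21:00 (add 6h to convert from UTC-6).
Clara: not fully free for 11:30-13:00. Ximena: free for 11:30-13:00.

Clara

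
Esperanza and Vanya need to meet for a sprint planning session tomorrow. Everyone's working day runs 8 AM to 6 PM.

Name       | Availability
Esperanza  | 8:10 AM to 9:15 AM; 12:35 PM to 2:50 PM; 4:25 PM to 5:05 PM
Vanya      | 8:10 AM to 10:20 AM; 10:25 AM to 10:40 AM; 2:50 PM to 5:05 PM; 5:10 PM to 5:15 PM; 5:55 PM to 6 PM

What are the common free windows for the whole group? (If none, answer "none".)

Esperanza ∩ Vanya: 08:10-09:15, 16:25-17:05.

08:10-09:15, 16:25-17:05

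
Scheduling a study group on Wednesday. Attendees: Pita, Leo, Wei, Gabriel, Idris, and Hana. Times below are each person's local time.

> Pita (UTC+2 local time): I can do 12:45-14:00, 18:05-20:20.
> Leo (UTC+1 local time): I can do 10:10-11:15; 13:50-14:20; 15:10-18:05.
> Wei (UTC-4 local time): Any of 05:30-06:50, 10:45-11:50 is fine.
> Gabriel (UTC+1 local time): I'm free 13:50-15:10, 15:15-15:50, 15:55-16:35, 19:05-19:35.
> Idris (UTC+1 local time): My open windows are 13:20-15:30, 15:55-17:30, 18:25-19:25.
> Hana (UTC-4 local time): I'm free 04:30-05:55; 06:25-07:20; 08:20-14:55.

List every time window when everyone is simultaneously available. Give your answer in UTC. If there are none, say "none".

Pita in UTC: 10:45-12:00, 16:05-18:20 (subtract 2h to convert from UTC+2).
Leo in UTC: 09:10-10:15, 12:50-13:20, 14:10-17:05 (subtract 1h to convert from UTC+1).
Wei in UTC: 09:30-10:50, 14:45-15:50 (add 4h to convert from UTC-4).
Gabriel in UTC: 12:50-14:10, 14:15-14:50, 14:55-15:35, 18:05-18:35 (subtract 1h to convert from UTC+1).
Idris in UTC: 12:20-14:30, 14:55-16:30, 17:25-18:25 (subtract 1h to convert from UTC+1).
Hana in UTC: 08:30-09:55, 10:25-11:20, 12:20-18:55 (add 4h to convert from UTC-4).
Pita ∩ Leo: 16:05-17:05.
Pita ∩ Leo ∩ Wei: ∅.
Pita ∩ Leo ∩ Wei ∩ Gabriel: ∅.
Pita ∩ Leo ∩ Wei ∩ Gabriel ∩ Idris: ∅.
Pita ∩ Leo ∩ Wei ∩ Gabriel ∩ Idris ∩ Hana: ∅.
There is no time when everyone is free.

none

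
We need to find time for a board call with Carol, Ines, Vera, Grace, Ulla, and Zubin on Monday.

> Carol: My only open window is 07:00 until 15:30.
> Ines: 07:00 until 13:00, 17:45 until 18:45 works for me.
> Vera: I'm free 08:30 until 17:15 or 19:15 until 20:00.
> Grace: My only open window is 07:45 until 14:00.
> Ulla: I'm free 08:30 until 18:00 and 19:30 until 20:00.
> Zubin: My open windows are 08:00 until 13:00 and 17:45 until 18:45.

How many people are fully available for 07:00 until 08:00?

Carol and Ines can make the full 07:00-08:00 slot — that's 2.

2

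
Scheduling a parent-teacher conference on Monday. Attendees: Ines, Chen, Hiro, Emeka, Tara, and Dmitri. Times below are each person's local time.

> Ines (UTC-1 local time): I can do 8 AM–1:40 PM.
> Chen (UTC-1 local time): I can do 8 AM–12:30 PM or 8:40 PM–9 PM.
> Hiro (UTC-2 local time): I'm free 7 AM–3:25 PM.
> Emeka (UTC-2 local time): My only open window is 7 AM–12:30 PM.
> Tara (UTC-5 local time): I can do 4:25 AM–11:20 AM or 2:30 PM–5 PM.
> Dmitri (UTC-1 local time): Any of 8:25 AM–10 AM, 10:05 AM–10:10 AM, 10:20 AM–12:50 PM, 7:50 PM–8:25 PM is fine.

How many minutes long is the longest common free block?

Ines in UTC: 09:00-14:40 (add 1h to convert from UTC-1).
Chen in UTC: 09:00-13:30, 21:40-22:00 (add 1h to convert from UTC-1).
Hiro in UTC: 09:00-17:25 (add 2h to convert from UTC-2).
Emeka in UTC: 09:00-14:30 (add 2h to convert from UTC-2).
Tara in UTC: 09:25-16:20, 19:30-22:00 (add 5h to convert from UTC-5).
Dmitri in UTC: 09:25-11:00, 11:05-11:10, 11:20-13:50, 20:50-21:25 (add 1h to convert from UTC-1).
Ines ∩ Chen: 09:00-13:30.
Ines ∩ Chen ∩ Hiro: 09:00-13:30.
Ines ∩ Chen ∩ Hiro ∩ Emeka: 09:00-13:30.
Ines ∩ Chen ∩ Hiro ∩ Emeka ∩ Tara: 09:25-13:30.
Ines ∩ Chen ∩ Hiro ∩ Emeka ∩ Tara ∩ Dmitri: 09:25-11:00, 11:05-11:10, 11:20-13:30.
Those are the intersection windows.
The longest is 11:20-13:30 at 130 minutes.

130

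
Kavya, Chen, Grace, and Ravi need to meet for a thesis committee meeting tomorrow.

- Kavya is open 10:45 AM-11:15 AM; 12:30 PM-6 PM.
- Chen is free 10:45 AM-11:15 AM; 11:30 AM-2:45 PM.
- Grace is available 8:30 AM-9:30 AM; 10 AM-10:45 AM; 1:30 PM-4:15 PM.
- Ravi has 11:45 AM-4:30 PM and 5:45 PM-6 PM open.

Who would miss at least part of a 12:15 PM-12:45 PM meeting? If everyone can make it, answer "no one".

Kavya: not fully free for 12:15-12:45. Chen: free for 12:15-12:45. Grace: not fully free for 12:15-12:45. Ravi: free for 12:15-12:45.

Grace, Kavya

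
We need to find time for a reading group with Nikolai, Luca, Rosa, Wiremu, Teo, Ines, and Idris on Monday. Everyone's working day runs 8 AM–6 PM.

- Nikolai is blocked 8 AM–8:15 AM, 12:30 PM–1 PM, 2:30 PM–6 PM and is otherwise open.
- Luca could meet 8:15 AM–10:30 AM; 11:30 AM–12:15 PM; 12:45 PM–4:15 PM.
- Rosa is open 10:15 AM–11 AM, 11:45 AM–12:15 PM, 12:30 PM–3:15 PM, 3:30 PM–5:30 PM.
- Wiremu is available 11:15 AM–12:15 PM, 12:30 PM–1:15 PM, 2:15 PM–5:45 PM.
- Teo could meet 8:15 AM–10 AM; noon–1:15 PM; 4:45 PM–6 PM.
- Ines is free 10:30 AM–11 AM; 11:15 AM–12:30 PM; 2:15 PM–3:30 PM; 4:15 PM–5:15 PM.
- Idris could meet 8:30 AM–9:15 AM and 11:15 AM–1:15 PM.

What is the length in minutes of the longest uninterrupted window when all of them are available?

15

Nikolai free: 08:15-12:30, 13:00-14:30 (invert busy blocks within the working day).
Luca free: 08:15-10:30, 11:30-12:15, 12:45-16:15.
Rosa free: 10:15-11:00, 11:45-12:15, 12:30-15:15, 15:30-17:30.
Wiremu free: 11:15-12:15, 12:30-13:15, 14:15-17:45.
Teo free: 08:15-10:00, 12:00-13:15, 16:45-18:00.
Ines free: 10:30-11:00, 11:15-12:30, 14:15-15:30, 16:15-17:15.
Idris free: 08:30-09:15, 11:15-13:15.
Nikolai ∩ Luca: 08:15-10:30, 11:30-12:15, 13:00-14:30.
Nikolai ∩ Luca ∩ Rosa: 10:15-10:30, 11:45-12:15, 13:00-14:30.
Nikolai ∩ Luca ∩ Rosa ∩ Wiremu: 11:45-12:15, 13:00-13:15, 14:15-14:30.
Nikolai ∩ Luca ∩ Rosa ∩ Wiremu ∩ Teo: 12:00-12:15, 13:00-13:15.
Nikolai ∩ Luca ∩ Rosa ∩ Wiremu ∩ Teo ∩ Ines: 12:00-12:15.
Nikolai ∩ Luca ∩ Rosa ∩ Wiremu ∩ Teo ∩ Ines ∩ Idris: 12:00-12:15.
The longest is 12:00-12:15 at 15 minutes.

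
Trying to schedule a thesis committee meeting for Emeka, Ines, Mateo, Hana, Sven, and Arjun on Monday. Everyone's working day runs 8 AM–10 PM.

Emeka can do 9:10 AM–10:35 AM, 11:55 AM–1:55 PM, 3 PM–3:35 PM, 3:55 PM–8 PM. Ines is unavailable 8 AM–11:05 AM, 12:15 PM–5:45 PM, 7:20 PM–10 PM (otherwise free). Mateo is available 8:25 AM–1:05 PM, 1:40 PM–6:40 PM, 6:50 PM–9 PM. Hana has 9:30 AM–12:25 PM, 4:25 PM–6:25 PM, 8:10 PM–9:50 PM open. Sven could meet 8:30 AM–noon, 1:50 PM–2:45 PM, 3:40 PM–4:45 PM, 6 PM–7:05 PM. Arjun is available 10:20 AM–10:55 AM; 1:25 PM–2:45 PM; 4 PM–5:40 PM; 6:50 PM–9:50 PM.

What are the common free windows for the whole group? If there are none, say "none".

Emeka free: 09:10-10:35, 11:55-13:55, 15:00-15:35, 15:55-20:00.
Ines free: 11:05-12:15, 17:45-19:20 (invert busy blocks within the working day).
Mateo free: 08:25-13:05, 13:40-18:40, 18:50-21:00.
Hana free: 09:30-12:25, 16:25-18:25, 20:10-21:50.
Sven free: 08:30-12:00, 13:50-14:45, 15:40-16:45, 18:00-19:05.
Arjun free: 10:20-10:55, 13:25-14:45, 16:00-17:40, 18:50-21:50.
Emeka ∩ Ines: 11:55-12:15, 17:45-19:20.
Emeka ∩ Ines ∩ Mateo: 11:55-12:15, 17:45-18:40, 18:50-19:20.
Emeka ∩ Ines ∩ Mateo ∩ Hana: 11:55-12:15, 17:45-18:25.
Emeka ∩ Ines ∩ Mateo ∩ Hana ∩ Sven: 11:55-12:00, 18:00-18:25.
Emeka ∩ Ines ∩ Mateo ∩ Hana ∩ Sven ∩ Arjun: ∅.
There is no time when everyone is free.

none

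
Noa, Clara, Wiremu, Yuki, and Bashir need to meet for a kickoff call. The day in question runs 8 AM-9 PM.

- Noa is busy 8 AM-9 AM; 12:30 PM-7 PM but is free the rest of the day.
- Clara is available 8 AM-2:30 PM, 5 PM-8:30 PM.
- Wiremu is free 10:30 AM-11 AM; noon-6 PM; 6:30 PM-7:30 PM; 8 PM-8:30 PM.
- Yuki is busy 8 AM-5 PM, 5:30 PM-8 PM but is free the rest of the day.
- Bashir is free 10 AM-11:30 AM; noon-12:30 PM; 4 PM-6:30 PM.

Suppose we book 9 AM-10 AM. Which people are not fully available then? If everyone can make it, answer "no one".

Noa free: 09:00-12:30, 19:00-21:00 (invert busy blocks within the working day).
Clara free: 08:00-14:30, 17:00-20:30.
Wiremu free: 10:30-11:00, 12:00-18:00, 18:30-19:30, 20:00-20:30.
Yuki free: 17:00-17:30, 20:00-21:00 (invert busy blocks within the working day).
Bashir free: 10:00-11:30, 12:00-12:30, 16:00-18:30.
Noa: free for 09:00-10:00. Clara: free for 09:00-10:00. Wiremu: not fully free for 09:00-10:00. Yuki: not fully free for 09:00-10:00. Bashir: not fully free for 09:00-10:00.

Bashir, Wiremu, Yuki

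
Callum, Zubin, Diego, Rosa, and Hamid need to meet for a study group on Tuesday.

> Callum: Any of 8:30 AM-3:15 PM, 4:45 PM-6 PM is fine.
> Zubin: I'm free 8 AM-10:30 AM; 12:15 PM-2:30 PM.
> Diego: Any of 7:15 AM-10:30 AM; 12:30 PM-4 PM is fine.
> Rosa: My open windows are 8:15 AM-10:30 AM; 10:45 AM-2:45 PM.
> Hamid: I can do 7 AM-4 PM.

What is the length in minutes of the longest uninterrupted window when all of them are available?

120

Callum ∩ Zubin: 08:30-10:30, 12:15-14:30.
Callum ∩ Zubin ∩ Diego: 08:30-10:30, 12:30-14:30.
Callum ∩ Zubin ∩ Diego ∩ Rosa: 08:30-10:30, 12:30-14:30.
Callum ∩ Zubin ∩ Diego ∩ Rosa ∩ Hamid: 08:30-10:30, 12:30-14:30.
So the common availability across everyone is 08:30-10:30, 12:30-14:30.
The longest is 08:30-10:30 at 120 minutes.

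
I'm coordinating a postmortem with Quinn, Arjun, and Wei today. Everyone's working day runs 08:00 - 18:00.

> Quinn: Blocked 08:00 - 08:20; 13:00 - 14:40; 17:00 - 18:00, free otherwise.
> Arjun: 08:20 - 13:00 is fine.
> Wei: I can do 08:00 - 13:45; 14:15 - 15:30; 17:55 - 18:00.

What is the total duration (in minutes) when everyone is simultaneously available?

Quinn free: 08:20-13:00, 14:40-17:00 (invert busy blocks within the working day).
Arjun free: 08:20-13:00.
Wei free: 08:00-13:45, 14:15-15:30, 17:55-18:00.
Quinn ∩ Arjun: 08:20-13:00.
Quinn ∩ Arjun ∩ Wei: 08:20-13:00.
That's a single block of 280 minutes.

280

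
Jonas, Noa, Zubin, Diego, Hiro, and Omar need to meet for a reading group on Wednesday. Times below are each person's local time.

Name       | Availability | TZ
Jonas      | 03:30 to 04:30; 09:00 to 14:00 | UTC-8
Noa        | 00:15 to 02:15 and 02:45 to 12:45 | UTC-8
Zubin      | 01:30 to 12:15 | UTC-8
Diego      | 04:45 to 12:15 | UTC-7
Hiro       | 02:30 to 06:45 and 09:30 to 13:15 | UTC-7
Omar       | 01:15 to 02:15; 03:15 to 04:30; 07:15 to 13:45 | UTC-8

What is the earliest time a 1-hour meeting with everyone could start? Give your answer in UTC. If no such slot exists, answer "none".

Jonas in UTC: 11:30-12:30, 17:00-22:00 (add 8h to convert from UTC-8).
Noa in UTC: 08:15-10:15, 10:45-20:45 (add 8h to convert from UTC-8).
Zubin in UTC: 09:30-20:15 (add 8h to convert from UTC-8).
Diego in UTC: 11:45-19:15 (add 7h to convert from UTC-7).
Hiro in UTC: 09:30-13:45, 16:30-20:15 (add 7h to convert from UTC-7).
Omar in UTC: 09:15-10:15, 11:15-12:30, 15:15-21:45 (add 8h to convert from UTC-8).
Jonas ∩ Noa: 11:30-12:30, 17:00-20:45.
Jonas ∩ Noa ∩ Zubin: 11:30-12:30, 17:00-20:15.
Jonas ∩ Noa ∩ Zubin ∩ Diego: 11:45-12:30, 17:00-19:15.
Jonas ∩ Noa ∩ Zubin ∩ Diego ∩ Hiro: 11:45-12:30, 17:00-19:15.
Jonas ∩ Noa ∩ Zubin ∩ Diego ∩ Hiro ∩ Omar: 11:45-12:30, 17:00-19:15.
The first common window of at least 60 minutes is 17:00-19:15, so the earliest start is 17:00.

17:00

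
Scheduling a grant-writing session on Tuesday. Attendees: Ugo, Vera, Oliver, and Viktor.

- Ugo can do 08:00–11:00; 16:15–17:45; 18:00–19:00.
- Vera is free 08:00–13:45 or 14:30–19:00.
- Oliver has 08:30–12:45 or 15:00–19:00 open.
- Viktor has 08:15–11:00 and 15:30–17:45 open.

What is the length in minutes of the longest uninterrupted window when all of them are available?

150

Ugo ∩ Vera: 08:00-11:00, 16:15-17:45, 18:00-19:00.
Ugo ∩ Vera ∩ Oliver: 08:30-11:00, 16:15-17:45, 18:00-19:00.
Ugo ∩ Vera ∩ Oliver ∩ Viktor: 08:30-11:00, 16:15-17:45.
So the common availability across everyone is 08:30-11:00, 16:15-17:45.
The longest is 08:30-11:00 at 150 minutes.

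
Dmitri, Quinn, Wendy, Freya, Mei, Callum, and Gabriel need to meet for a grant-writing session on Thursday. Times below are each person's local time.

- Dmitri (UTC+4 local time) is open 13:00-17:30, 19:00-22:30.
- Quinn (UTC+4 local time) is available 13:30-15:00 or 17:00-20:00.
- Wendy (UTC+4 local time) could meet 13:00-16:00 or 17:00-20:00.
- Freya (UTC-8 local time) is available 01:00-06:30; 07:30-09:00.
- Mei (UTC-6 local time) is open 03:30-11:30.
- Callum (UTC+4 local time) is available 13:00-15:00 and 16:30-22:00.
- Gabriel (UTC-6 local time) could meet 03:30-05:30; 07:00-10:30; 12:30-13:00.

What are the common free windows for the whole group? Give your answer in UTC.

09:30-11:00, 13:00-13:30, 15:30-16:00

Dmitri in UTC: 09:00-13:30, 15:00-18:30 (subtract 4h to convert from UTC+4).
Quinn in UTC: 09:30-11:00, 13:00-16:00 (subtract 4h to convert from UTC+4).
Wendy in UTC: 09:00-12:00, 13:00-16:00 (subtract 4h to convert from UTC+4).
Freya in UTC: 09:00-14:30, 15:30-17:00 (add 8h to convert from UTC-8).
Mei in UTC: 09:30-17:30 (add 6h to convert from UTC-6).
Callum in UTC: 09:00-11:00, 12:30-18:00 (subtract 4h to convert from UTC+4).
Gabriel in UTC: 09:30-11:30, 13:00-16:30, 18:30-19:00 (add 6h to convert from UTC-6).
Dmitri ∩ Quinn: 09:30-11:00, 13:00-13:30, 15:00-16:00.
Dmitri ∩ Quinn ∩ Wendy: 09:30-11:00, 13:00-13:30, 15:00-16:00.
Dmitri ∩ Quinn ∩ Wendy ∩ Freya: 09:30-11:00, 13:00-13:30, 15:30-16:00.
Dmitri ∩ Quinn ∩ Wendy ∩ Freya ∩ Mei: 09:30-11:00, 13:00-13:30, 15:30-16:00.
Dmitri ∩ Quinn ∩ Wendy ∩ Freya ∩ Mei ∩ Callum: 09:30-11:00, 13:00-13:30, 15:30-16:00.
Dmitri ∩ Quinn ∩ Wendy ∩ Freya ∩ Mei ∩ Callum ∩ Gabriel: 09:30-11:00, 13:00-13:30, 15:30-16:00.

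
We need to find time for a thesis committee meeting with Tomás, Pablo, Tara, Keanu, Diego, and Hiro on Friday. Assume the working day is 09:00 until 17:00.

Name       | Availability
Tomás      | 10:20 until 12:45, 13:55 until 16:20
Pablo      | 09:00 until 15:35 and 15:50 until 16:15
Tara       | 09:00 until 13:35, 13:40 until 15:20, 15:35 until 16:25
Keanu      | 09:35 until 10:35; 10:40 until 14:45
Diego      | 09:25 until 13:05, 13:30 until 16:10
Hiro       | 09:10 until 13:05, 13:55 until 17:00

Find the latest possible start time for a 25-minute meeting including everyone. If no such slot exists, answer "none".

14:20

Tomás ∩ Pablo: 10:20-12:45, 13:55-15:35, 15:50-16:15.
Tomás ∩ Pablo ∩ Tara: 10:20-12:45, 13:55-15:20, 15:50-16:15.
Tomás ∩ Pablo ∩ Tara ∩ Keanu: 10:20-10:35, 10:40-12:45, 13:55-14:45.
Tomás ∩ Pablo ∩ Tara ∩ Keanu ∩ Diego: 10:20-10:35, 10:40-12:45, 13:55-14:45.
Tomás ∩ Pablo ∩ Tara ∩ Keanu ∩ Diego ∩ Hiro: 10:20-10:35, 10:40-12:45, 13:55-14:45.
Those are the intersection windows.
The last common window of at least 25 minutes is 13:55-14:45; a 25-minute meeting can start as late as 14:20 and still end by 14:45.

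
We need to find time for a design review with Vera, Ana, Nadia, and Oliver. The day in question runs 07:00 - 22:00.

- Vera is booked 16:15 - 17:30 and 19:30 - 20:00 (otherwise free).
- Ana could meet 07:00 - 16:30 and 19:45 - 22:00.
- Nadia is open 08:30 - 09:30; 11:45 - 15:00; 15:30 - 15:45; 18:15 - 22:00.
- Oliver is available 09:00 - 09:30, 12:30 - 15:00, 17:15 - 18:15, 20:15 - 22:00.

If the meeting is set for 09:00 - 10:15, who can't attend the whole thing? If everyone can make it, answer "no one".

Nadia, Oliver

Vera free: 07:00-16:15, 17:30-19:30, 20:00-22:00 (invert busy blocks within the working day).
Ana free: 07:00-16:30, 19:45-22:00.
Nadia free: 08:30-09:30, 11:45-15:00, 15:30-15:45, 18:15-22:00.
Oliver free: 09:00-09:30, 12:30-15:00, 17:15-18:15, 20:15-22:00.
Vera: free for 09:00-10:15. Ana: free for 09:00-10:15. Nadia: not fully free for 09:00-10:15. Oliver: not fully free for 09:00-10:15.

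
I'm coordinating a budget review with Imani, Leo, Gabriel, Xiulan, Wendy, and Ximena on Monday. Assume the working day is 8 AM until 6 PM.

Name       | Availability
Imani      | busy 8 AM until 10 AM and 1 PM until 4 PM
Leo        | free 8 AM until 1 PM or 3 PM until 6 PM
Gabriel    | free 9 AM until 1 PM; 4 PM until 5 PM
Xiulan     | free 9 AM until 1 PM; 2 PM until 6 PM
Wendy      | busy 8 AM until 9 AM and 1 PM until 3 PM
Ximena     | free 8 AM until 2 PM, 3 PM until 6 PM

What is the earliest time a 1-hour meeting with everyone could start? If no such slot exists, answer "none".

Imani free: 10:00-13:00, 16:00-18:00 (invert busy blocks within the working day).
Leo free: 08:00-13:00, 15:00-18:00.
Gabriel free: 09:00-13:00, 16:00-17:00.
Xiulan free: 09:00-13:00, 14:00-18:00.
Wendy free: 09:00-13:00, 15:00-18:00 (invert busy blocks within the working day).
Ximena free: 08:00-14:00, 15:00-18:00.
Imani ∩ Leo: 10:00-13:00, 16:00-18:00.
Imani ∩ Leo ∩ Gabriel: 10:00-13:00, 16:00-17:00.
Imani ∩ Leo ∩ Gabriel ∩ Xiulan: 10:00-13:00, 16:00-17:00.
Imani ∩ Leo ∩ Gabriel ∩ Xiulan ∩ Wendy: 10:00-13:00, 16:00-17:00.
Imani ∩ Leo ∩ Gabriel ∩ Xiulan ∩ Wendy ∩ Ximena: 10:00-13:00, 16:00-17:00.
Those are the intersection windows.
The first common window of at least 60 minutes is 10:00-13:00, so the earliest start is 10:00.

10:00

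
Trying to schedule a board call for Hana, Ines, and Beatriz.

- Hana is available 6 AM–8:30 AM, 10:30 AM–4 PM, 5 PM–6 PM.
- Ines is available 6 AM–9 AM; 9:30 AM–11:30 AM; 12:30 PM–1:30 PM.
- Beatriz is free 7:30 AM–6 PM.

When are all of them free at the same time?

07:30-08:30, 10:30-11:30, 12:30-13:30

Hana ∩ Ines: 06:00-08:30, 10:30-11:30, 12:30-13:30.
Hana ∩ Ines ∩ Beatriz: 07:30-08:30, 10:30-11:30, 12:30-13:30.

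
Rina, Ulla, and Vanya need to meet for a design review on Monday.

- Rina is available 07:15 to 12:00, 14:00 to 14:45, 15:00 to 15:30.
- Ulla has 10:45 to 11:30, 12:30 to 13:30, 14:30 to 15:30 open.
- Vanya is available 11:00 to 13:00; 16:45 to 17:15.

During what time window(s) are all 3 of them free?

Rina ∩ Ulla: 10:45-11:30, 14:30-14:45, 15:00-15:30.
Rina ∩ Ulla ∩ Vanya: 11:00-11:30.

11:00-11:30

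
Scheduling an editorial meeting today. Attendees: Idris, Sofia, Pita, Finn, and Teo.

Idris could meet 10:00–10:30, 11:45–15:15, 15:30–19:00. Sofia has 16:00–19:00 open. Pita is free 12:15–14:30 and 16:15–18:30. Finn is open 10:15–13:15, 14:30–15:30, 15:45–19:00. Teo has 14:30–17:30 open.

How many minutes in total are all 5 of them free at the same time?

75

Idris ∩ Sofia: 16:00-19:00.
Idris ∩ Sofia ∩ Pita: 16:15-18:30.
Idris ∩ Sofia ∩ Pita ∩ Finn: 16:15-18:30.
Idris ∩ Sofia ∩ Pita ∩ Finn ∩ Teo: 16:15-17:30.
That's a single block of 75 minutes.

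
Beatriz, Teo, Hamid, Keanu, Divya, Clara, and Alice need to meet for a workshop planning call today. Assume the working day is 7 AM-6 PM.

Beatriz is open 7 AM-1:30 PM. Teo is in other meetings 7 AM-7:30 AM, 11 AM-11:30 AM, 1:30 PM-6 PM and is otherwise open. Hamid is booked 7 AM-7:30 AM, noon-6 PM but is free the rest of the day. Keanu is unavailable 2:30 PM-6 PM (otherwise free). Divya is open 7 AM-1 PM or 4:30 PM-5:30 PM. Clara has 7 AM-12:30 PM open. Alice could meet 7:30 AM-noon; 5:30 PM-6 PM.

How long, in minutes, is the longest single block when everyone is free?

Beatriz free: 07:00-13:30.
Teo free: 07:30-11:00, 11:30-13:30 (invert busy blocks within the working day).
Hamid free: 07:30-12:00 (invert busy blocks within the working day).
Keanu free: 07:00-14:30 (invert busy blocks within the working day).
Divya free: 07:00-13:00, 16:30-17:30.
Clara free: 07:00-12:30.
Alice free: 07:30-12:00, 17:30-18:00.
Beatriz ∩ Teo: 07:30-11:00, 11:30-13:30.
Beatriz ∩ Teo ∩ Hamid: 07:30-11:00, 11:30-12:00.
Beatriz ∩ Teo ∩ Hamid ∩ Keanu: 07:30-11:00, 11:30-12:00.
Beatriz ∩ Teo ∩ Hamid ∩ Keanu ∩ Divya: 07:30-11:00, 11:30-12:00.
Beatriz ∩ Teo ∩ Hamid ∩ Keanu ∩ Divya ∩ Clara: 07:30-11:00, 11:30-12:00.
Beatriz ∩ Teo ∩ Hamid ∩ Keanu ∩ Divya ∩ Clara ∩ Alice: 07:30-11:00, 11:30-12:00.
The longest is 07:30-11:00 at 210 minutes.

210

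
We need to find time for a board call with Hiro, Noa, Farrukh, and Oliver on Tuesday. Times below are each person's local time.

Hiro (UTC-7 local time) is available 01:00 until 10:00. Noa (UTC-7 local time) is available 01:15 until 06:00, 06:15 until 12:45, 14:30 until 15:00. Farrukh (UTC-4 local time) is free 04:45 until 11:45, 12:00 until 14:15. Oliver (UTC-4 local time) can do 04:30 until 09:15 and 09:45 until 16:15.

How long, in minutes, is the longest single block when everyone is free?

255

Hiro in UTC: 08:00-17:00 (add 7h to convert from UTC-7).
Noa in UTC: 08:15-13:00, 13:15-19:45, 21:30-22:00 (add 7h to convert from UTC-7).
Farrukh in UTC: 08:45-15:45, 16:00-18:15 (add 4h to convert from UTC-4).
Oliver in UTC: 08:30-13:15, 13:45-20:15 (add 4h to convert from UTC-4).
Hiro ∩ Noa: 08:15-13:00, 13:15-17:00.
Hiro ∩ Noa ∩ Farrukh: 08:45-13:00, 13:15-15:45, 16:00-17:00.
Hiro ∩ Noa ∩ Farrukh ∩ Oliver: 08:45-13:00, 13:45-15:45, 16:00-17:00.
The longest is 08:45-13:00 at 255 minutes.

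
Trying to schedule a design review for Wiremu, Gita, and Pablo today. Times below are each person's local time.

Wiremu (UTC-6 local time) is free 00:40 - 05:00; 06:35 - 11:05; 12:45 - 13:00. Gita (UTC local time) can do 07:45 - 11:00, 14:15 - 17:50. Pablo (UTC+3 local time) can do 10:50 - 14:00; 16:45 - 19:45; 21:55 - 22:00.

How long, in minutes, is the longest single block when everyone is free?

Wiremu in UTC: 06:40-11:00, 12:35-17:05, 18:45-19:00 (add 6h to convert from UTC-6).
Gita in UTC: 07:45-11:00, 14:15-17:50.
Pablo in UTC: 07:50-11:00, 13:45-16:45, 18:55-19:00 (subtract 3h to convert from UTC+3).
Wiremu ∩ Gita: 07:45-11:00, 14:15-17:05.
Wiremu ∩ Gita ∩ Pablo: 07:50-11:00, 14:15-16:45.
So the common availability across everyone is 07:50-11:00, 14:15-16:45.
The longest is 07:50-11:00 at 190 minutes.

190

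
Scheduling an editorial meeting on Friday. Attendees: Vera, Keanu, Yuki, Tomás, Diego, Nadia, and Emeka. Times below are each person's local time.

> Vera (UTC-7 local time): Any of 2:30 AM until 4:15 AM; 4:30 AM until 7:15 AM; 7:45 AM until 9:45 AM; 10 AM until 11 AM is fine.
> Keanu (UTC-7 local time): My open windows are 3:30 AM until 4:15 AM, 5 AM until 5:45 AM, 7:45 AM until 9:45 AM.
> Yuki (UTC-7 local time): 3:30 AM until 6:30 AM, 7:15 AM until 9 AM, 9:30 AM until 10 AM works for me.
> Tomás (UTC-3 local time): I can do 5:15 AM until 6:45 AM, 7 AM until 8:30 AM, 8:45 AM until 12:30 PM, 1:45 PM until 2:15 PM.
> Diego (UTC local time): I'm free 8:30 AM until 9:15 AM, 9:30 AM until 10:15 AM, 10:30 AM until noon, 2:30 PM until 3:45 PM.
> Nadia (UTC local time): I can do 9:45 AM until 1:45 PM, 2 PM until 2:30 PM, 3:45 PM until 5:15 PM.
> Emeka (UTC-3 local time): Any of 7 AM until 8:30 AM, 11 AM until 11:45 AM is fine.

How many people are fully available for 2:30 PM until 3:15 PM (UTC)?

3

Vera in UTC: 09:30-11:15, 11:30-14:15, 14:45-16:45, 17:00-18:00 (add 7h to convert from UTC-7).
Keanu in UTC: 10:30-11:15, 12:00-12:45, 14:45-16:45 (add 7h to convert from UTC-7).
Yuki in UTC: 10:30-13:30, 14:15-16:00, 16:30-17:00 (add 7h to convert from UTC-7).
Tomás in UTC: 08:15-09:45, 10:00-11:30, 11:45-15:30, 16:45-17:15 (add 3h to convert from UTC-3).
Diego in UTC: 08:30-09:15, 09:30-10:15, 10:30-12:00, 14:30-15:45.
Nadia in UTC: 09:45-13:45, 14:00-14:30, 15:45-17:15.
Emeka in UTC: 10:00-11:30, 14:00-14:45 (add 3h to convert from UTC-3).
Yuki, Tomás, and Diego can make the full 14:30-15:15 slot — that's 3.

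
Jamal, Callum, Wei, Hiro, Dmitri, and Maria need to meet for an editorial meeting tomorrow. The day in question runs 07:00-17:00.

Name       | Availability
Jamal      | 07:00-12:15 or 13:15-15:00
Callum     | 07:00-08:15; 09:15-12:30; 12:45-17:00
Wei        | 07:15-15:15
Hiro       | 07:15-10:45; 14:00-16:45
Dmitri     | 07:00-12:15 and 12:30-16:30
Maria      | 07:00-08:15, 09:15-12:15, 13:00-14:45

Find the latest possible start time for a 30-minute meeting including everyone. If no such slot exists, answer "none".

14:15

Jamal ∩ Callum: 07:00-08:15, 09:15-12:15, 13:15-15:00.
Jamal ∩ Callum ∩ Wei: 07:15-08:15, 09:15-12:15, 13:15-15:00.
Jamal ∩ Callum ∩ Wei ∩ Hiro: 07:15-08:15, 09:15-10:45, 14:00-15:00.
Jamal ∩ Callum ∩ Wei ∩ Hiro ∩ Dmitri: 07:15-08:15, 09:15-10:45, 14:00-15:00.
Jamal ∩ Callum ∩ Wei ∩ Hiro ∩ Dmitri ∩ Maria: 07:15-08:15, 09:15-10:45, 14:00-14:45.
Those are the intersection windows.
The last common window of at least 30 minutes is 14:00-14:45; a 30-minute meeting can start as late as 14:15 and still end by 14:45.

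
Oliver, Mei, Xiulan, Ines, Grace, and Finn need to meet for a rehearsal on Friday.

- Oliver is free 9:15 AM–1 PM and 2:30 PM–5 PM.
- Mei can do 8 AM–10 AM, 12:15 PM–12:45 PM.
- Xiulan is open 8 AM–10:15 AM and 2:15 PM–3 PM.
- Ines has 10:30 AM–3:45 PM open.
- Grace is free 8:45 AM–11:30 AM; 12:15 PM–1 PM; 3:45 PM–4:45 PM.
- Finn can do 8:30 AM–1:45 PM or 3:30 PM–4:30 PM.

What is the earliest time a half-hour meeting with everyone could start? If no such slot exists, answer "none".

Oliver ∩ Mei: 09:15-10:00, 12:15-12:45.
Oliver ∩ Mei ∩ Xiulan: 09:15-10:00.
Oliver ∩ Mei ∩ Xiulan ∩ Ines: ∅.
Oliver ∩ Mei ∩ Xiulan ∩ Ines ∩ Grace: ∅.
Oliver ∩ Mei ∩ Xiulan ∩ Ines ∩ Grace ∩ Finn: ∅.
There is no time when everyone is free.
No common window is at least 30 minutes long.

none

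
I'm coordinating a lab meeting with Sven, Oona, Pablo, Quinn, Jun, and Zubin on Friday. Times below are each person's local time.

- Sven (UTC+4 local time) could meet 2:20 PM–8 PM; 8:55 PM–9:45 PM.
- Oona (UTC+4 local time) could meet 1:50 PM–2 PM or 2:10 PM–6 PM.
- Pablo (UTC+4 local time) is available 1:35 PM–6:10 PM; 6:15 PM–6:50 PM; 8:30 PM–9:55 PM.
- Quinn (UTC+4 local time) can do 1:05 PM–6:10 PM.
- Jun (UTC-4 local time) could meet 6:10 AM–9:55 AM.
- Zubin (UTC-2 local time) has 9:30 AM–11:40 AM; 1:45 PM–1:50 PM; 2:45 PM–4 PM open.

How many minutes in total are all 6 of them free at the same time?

Sven in UTC: 10:20-16:00, 16:55-17:45 (subtract 4h to convert from UTC+4).
Oona in UTC: 09:50-10:00, 10:10-14:00 (subtract 4h to convert from UTC+4).
Pablo in UTC: 09:35-14:10, 14:15-14:50, 16:30-17:55 (subtract 4h to convert from UTC+4).
Quinn in UTC: 09:05-14:10 (subtract 4h to convert from UTC+4).
Jun in UTC: 10:10-13:55 (add 4h to convert from UTC-4).
Zubin in UTC: 11:30-13:40, 15:45-15:50, 16:45-18:00 (add 2h to convert from UTC-2).
Sven ∩ Oona: 10:20-14:00.
Sven ∩ Oona ∩ Pablo: 10:20-14:00.
Sven ∩ Oona ∩ Pablo ∩ Quinn: 10:20-14:00.
Sven ∩ Oona ∩ Pablo ∩ Quinn ∩ Jun: 10:20-13:55.
Sven ∩ Oona ∩ Pablo ∩ Quinn ∩ Jun ∩ Zubin: 11:30-13:40.
That's a single block of 130 minutes.

130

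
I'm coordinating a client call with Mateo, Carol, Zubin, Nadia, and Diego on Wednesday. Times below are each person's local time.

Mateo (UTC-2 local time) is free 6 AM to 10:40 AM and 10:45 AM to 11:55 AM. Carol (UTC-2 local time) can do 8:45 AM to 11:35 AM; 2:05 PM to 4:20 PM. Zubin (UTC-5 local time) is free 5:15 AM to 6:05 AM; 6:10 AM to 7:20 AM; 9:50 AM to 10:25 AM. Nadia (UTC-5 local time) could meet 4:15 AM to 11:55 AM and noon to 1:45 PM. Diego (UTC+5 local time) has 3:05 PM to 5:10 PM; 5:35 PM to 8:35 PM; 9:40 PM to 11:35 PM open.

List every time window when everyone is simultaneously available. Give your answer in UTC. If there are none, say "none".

10:45-11:05, 11:10-12:10

Mateo in UTC: 08:00-12:40, 12:45-13:55 (add 2h to convert from UTC-2).
Carol in UTC: 10:45-13:35, 16:05-18:20 (add 2h to convert from UTC-2).
Zubin in UTC: 10:15-11:05, 11:10-12:20, 14:50-15:25 (add 5h to convert from UTC-5).
Nadia in UTC: 09:15-16:55, 17:00-18:45 (add 5h to convert from UTC-5).
Diego in UTC: 10:05-12:10, 12:35-15:35, 16:40-18:35 (subtract 5h to convert from UTC+5).
Mateo ∩ Carol: 10:45-12:40, 12:45-13:35.
Mateo ∩ Carol ∩ Zubin: 10:45-11:05, 11:10-12:20.
Mateo ∩ Carol ∩ Zubin ∩ Nadia: 10:45-11:05, 11:10-12:20.
Mateo ∩ Carol ∩ Zubin ∩ Nadia ∩ Diego: 10:45-11:05, 11:10-12:10.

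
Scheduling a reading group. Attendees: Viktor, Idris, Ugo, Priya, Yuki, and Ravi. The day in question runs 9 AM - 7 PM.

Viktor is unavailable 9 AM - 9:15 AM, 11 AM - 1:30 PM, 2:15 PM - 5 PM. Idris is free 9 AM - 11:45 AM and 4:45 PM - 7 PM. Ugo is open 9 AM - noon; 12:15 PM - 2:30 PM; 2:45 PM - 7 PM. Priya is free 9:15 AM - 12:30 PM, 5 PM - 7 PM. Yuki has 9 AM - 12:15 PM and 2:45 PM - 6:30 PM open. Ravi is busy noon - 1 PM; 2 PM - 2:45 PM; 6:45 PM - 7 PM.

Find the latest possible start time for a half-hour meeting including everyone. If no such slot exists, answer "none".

Viktor free: 09:15-11:00, 13:30-14:15, 17:00-19:00 (invert busy blocks within the working day).
Idris free: 09:00-11:45, 16:45-19:00.
Ugo free: 09:00-12:00, 12:15-14:30, 14:45-19:00.
Priya free: 09:15-12:30, 17:00-19:00.
Yuki free: 09:00-12:15, 14:45-18:30.
Ravi free: 09:00-12:00, 13:00-14:00, 14:45-18:45 (invert busy blocks within the working day).
Viktor ∩ Idris: 09:15-11:00, 17:00-19:00.
Viktor ∩ Idris ∩ Ugo: 09:15-11:00, 17:00-19:00.
Viktor ∩ Idris ∩ Ugo ∩ Priya: 09:15-11:00, 17:00-19:00.
Viktor ∩ Idris ∩ Ugo ∩ Priya ∩ Yuki: 09:15-11:00, 17:00-18:30.
Viktor ∩ Idris ∩ Ugo ∩ Priya ∩ Yuki ∩ Ravi: 09:15-11:00, 17:00-18:30.
The last common window of at least 30 minutes is 17:00-18:30; a 30-minute meeting can start as late as 18:00 and still end by 18:30.

18:00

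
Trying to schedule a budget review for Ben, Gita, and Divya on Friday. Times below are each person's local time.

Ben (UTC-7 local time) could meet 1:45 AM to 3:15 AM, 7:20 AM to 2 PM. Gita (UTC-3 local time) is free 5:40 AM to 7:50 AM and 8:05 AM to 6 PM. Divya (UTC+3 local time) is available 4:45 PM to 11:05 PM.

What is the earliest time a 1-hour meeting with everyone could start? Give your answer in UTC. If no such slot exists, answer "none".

14:20

Ben in UTC: 08:45-10:15, 14:20-21:00 (add 7h to convert from UTC-7).
Gita in UTC: 08:40-10:50, 11:05-21:00 (add 3h to convert from UTC-3).
Divya in UTC: 13:45-20:05 (subtract 3h to convert from UTC+3).
Ben ∩ Gita: 08:45-10:15, 14:20-21:00.
Ben ∩ Gita ∩ Divya: 14:20-20:05.
The first common window of at least 60 minutes is 14:20-20:05, so the earliest start is 14:20.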